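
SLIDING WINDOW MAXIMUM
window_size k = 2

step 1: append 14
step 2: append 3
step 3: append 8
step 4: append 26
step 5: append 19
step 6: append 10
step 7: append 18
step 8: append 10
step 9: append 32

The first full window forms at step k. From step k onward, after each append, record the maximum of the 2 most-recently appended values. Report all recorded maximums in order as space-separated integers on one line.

step 1: append 14 -> window=[14] (not full yet)
step 2: append 3 -> window=[14, 3] -> max=14
step 3: append 8 -> window=[3, 8] -> max=8
step 4: append 26 -> window=[8, 26] -> max=26
step 5: append 19 -> window=[26, 19] -> max=26
step 6: append 10 -> window=[19, 10] -> max=19
step 7: append 18 -> window=[10, 18] -> max=18
step 8: append 10 -> window=[18, 10] -> max=18
step 9: append 32 -> window=[10, 32] -> max=32

Answer: 14 8 26 26 19 18 18 32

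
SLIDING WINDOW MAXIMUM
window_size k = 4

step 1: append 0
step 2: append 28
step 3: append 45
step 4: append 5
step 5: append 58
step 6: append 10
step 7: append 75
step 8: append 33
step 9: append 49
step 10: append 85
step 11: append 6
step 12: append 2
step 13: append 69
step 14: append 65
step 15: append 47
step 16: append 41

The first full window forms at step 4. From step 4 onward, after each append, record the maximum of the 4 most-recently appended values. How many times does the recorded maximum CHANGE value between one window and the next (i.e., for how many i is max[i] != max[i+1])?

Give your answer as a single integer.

Answer: 4

Derivation:
step 1: append 0 -> window=[0] (not full yet)
step 2: append 28 -> window=[0, 28] (not full yet)
step 3: append 45 -> window=[0, 28, 45] (not full yet)
step 4: append 5 -> window=[0, 28, 45, 5] -> max=45
step 5: append 58 -> window=[28, 45, 5, 58] -> max=58
step 6: append 10 -> window=[45, 5, 58, 10] -> max=58
step 7: append 75 -> window=[5, 58, 10, 75] -> max=75
step 8: append 33 -> window=[58, 10, 75, 33] -> max=75
step 9: append 49 -> window=[10, 75, 33, 49] -> max=75
step 10: append 85 -> window=[75, 33, 49, 85] -> max=85
step 11: append 6 -> window=[33, 49, 85, 6] -> max=85
step 12: append 2 -> window=[49, 85, 6, 2] -> max=85
step 13: append 69 -> window=[85, 6, 2, 69] -> max=85
step 14: append 65 -> window=[6, 2, 69, 65] -> max=69
step 15: append 47 -> window=[2, 69, 65, 47] -> max=69
step 16: append 41 -> window=[69, 65, 47, 41] -> max=69
Recorded maximums: 45 58 58 75 75 75 85 85 85 85 69 69 69
Changes between consecutive maximums: 4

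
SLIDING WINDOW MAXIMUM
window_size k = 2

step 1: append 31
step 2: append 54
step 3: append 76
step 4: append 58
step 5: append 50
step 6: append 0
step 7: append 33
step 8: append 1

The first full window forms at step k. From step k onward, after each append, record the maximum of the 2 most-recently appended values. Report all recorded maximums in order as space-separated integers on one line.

step 1: append 31 -> window=[31] (not full yet)
step 2: append 54 -> window=[31, 54] -> max=54
step 3: append 76 -> window=[54, 76] -> max=76
step 4: append 58 -> window=[76, 58] -> max=76
step 5: append 50 -> window=[58, 50] -> max=58
step 6: append 0 -> window=[50, 0] -> max=50
step 7: append 33 -> window=[0, 33] -> max=33
step 8: append 1 -> window=[33, 1] -> max=33

Answer: 54 76 76 58 50 33 33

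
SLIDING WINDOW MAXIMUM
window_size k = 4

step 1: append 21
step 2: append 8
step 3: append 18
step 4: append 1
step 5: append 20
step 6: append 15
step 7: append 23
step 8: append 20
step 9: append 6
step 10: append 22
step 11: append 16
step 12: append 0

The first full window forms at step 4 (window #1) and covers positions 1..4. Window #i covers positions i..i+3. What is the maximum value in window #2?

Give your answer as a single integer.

Answer: 20

Derivation:
step 1: append 21 -> window=[21] (not full yet)
step 2: append 8 -> window=[21, 8] (not full yet)
step 3: append 18 -> window=[21, 8, 18] (not full yet)
step 4: append 1 -> window=[21, 8, 18, 1] -> max=21
step 5: append 20 -> window=[8, 18, 1, 20] -> max=20
Window #2 max = 20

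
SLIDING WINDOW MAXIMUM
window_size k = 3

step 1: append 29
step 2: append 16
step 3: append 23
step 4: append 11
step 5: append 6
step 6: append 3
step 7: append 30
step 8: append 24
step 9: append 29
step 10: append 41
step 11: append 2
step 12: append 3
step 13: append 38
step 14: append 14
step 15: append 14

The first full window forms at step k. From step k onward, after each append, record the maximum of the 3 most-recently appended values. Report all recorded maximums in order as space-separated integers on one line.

step 1: append 29 -> window=[29] (not full yet)
step 2: append 16 -> window=[29, 16] (not full yet)
step 3: append 23 -> window=[29, 16, 23] -> max=29
step 4: append 11 -> window=[16, 23, 11] -> max=23
step 5: append 6 -> window=[23, 11, 6] -> max=23
step 6: append 3 -> window=[11, 6, 3] -> max=11
step 7: append 30 -> window=[6, 3, 30] -> max=30
step 8: append 24 -> window=[3, 30, 24] -> max=30
step 9: append 29 -> window=[30, 24, 29] -> max=30
step 10: append 41 -> window=[24, 29, 41] -> max=41
step 11: append 2 -> window=[29, 41, 2] -> max=41
step 12: append 3 -> window=[41, 2, 3] -> max=41
step 13: append 38 -> window=[2, 3, 38] -> max=38
step 14: append 14 -> window=[3, 38, 14] -> max=38
step 15: append 14 -> window=[38, 14, 14] -> max=38

Answer: 29 23 23 11 30 30 30 41 41 41 38 38 38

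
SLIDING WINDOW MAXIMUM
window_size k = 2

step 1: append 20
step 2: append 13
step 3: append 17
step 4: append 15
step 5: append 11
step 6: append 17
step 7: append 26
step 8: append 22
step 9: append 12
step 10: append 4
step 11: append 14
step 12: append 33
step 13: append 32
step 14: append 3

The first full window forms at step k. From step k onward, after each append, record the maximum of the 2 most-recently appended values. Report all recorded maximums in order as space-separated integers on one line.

Answer: 20 17 17 15 17 26 26 22 12 14 33 33 32

Derivation:
step 1: append 20 -> window=[20] (not full yet)
step 2: append 13 -> window=[20, 13] -> max=20
step 3: append 17 -> window=[13, 17] -> max=17
step 4: append 15 -> window=[17, 15] -> max=17
step 5: append 11 -> window=[15, 11] -> max=15
step 6: append 17 -> window=[11, 17] -> max=17
step 7: append 26 -> window=[17, 26] -> max=26
step 8: append 22 -> window=[26, 22] -> max=26
step 9: append 12 -> window=[22, 12] -> max=22
step 10: append 4 -> window=[12, 4] -> max=12
step 11: append 14 -> window=[4, 14] -> max=14
step 12: append 33 -> window=[14, 33] -> max=33
step 13: append 32 -> window=[33, 32] -> max=33
step 14: append 3 -> window=[32, 3] -> max=32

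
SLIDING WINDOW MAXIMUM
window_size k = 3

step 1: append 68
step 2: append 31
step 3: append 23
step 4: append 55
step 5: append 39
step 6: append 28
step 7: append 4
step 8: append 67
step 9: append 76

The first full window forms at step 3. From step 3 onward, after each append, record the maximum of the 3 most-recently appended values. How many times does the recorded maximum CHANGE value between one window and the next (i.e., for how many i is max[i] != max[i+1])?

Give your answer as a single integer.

Answer: 4

Derivation:
step 1: append 68 -> window=[68] (not full yet)
step 2: append 31 -> window=[68, 31] (not full yet)
step 3: append 23 -> window=[68, 31, 23] -> max=68
step 4: append 55 -> window=[31, 23, 55] -> max=55
step 5: append 39 -> window=[23, 55, 39] -> max=55
step 6: append 28 -> window=[55, 39, 28] -> max=55
step 7: append 4 -> window=[39, 28, 4] -> max=39
step 8: append 67 -> window=[28, 4, 67] -> max=67
step 9: append 76 -> window=[4, 67, 76] -> max=76
Recorded maximums: 68 55 55 55 39 67 76
Changes between consecutive maximums: 4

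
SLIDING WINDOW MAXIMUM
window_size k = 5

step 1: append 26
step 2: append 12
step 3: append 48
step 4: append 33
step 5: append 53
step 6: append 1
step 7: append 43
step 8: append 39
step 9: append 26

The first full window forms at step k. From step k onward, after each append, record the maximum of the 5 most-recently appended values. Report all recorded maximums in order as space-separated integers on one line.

Answer: 53 53 53 53 53

Derivation:
step 1: append 26 -> window=[26] (not full yet)
step 2: append 12 -> window=[26, 12] (not full yet)
step 3: append 48 -> window=[26, 12, 48] (not full yet)
step 4: append 33 -> window=[26, 12, 48, 33] (not full yet)
step 5: append 53 -> window=[26, 12, 48, 33, 53] -> max=53
step 6: append 1 -> window=[12, 48, 33, 53, 1] -> max=53
step 7: append 43 -> window=[48, 33, 53, 1, 43] -> max=53
step 8: append 39 -> window=[33, 53, 1, 43, 39] -> max=53
step 9: append 26 -> window=[53, 1, 43, 39, 26] -> max=53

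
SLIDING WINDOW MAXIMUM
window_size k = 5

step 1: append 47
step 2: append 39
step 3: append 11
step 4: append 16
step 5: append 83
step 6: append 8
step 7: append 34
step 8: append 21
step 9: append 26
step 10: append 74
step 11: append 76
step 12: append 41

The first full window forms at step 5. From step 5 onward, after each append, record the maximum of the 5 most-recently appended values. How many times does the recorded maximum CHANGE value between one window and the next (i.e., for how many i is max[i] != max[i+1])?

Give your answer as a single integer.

Answer: 2

Derivation:
step 1: append 47 -> window=[47] (not full yet)
step 2: append 39 -> window=[47, 39] (not full yet)
step 3: append 11 -> window=[47, 39, 11] (not full yet)
step 4: append 16 -> window=[47, 39, 11, 16] (not full yet)
step 5: append 83 -> window=[47, 39, 11, 16, 83] -> max=83
step 6: append 8 -> window=[39, 11, 16, 83, 8] -> max=83
step 7: append 34 -> window=[11, 16, 83, 8, 34] -> max=83
step 8: append 21 -> window=[16, 83, 8, 34, 21] -> max=83
step 9: append 26 -> window=[83, 8, 34, 21, 26] -> max=83
step 10: append 74 -> window=[8, 34, 21, 26, 74] -> max=74
step 11: append 76 -> window=[34, 21, 26, 74, 76] -> max=76
step 12: append 41 -> window=[21, 26, 74, 76, 41] -> max=76
Recorded maximums: 83 83 83 83 83 74 76 76
Changes between consecutive maximums: 2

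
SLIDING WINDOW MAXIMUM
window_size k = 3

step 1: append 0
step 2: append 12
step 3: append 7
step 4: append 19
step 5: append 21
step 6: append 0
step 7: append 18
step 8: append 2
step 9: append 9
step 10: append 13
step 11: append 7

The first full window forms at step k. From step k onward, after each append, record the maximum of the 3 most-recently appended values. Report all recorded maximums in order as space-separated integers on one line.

step 1: append 0 -> window=[0] (not full yet)
step 2: append 12 -> window=[0, 12] (not full yet)
step 3: append 7 -> window=[0, 12, 7] -> max=12
step 4: append 19 -> window=[12, 7, 19] -> max=19
step 5: append 21 -> window=[7, 19, 21] -> max=21
step 6: append 0 -> window=[19, 21, 0] -> max=21
step 7: append 18 -> window=[21, 0, 18] -> max=21
step 8: append 2 -> window=[0, 18, 2] -> max=18
step 9: append 9 -> window=[18, 2, 9] -> max=18
step 10: append 13 -> window=[2, 9, 13] -> max=13
step 11: append 7 -> window=[9, 13, 7] -> max=13

Answer: 12 19 21 21 21 18 18 13 13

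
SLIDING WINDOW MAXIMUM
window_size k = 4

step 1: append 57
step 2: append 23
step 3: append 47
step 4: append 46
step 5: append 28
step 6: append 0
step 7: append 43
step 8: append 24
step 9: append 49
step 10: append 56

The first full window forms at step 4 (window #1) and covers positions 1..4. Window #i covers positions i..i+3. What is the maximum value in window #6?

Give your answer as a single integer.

Answer: 49

Derivation:
step 1: append 57 -> window=[57] (not full yet)
step 2: append 23 -> window=[57, 23] (not full yet)
step 3: append 47 -> window=[57, 23, 47] (not full yet)
step 4: append 46 -> window=[57, 23, 47, 46] -> max=57
step 5: append 28 -> window=[23, 47, 46, 28] -> max=47
step 6: append 0 -> window=[47, 46, 28, 0] -> max=47
step 7: append 43 -> window=[46, 28, 0, 43] -> max=46
step 8: append 24 -> window=[28, 0, 43, 24] -> max=43
step 9: append 49 -> window=[0, 43, 24, 49] -> max=49
Window #6 max = 49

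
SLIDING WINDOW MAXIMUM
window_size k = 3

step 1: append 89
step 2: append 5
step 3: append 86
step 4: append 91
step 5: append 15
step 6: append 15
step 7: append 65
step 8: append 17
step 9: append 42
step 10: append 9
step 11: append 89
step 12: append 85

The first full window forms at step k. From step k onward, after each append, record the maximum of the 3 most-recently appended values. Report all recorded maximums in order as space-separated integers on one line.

Answer: 89 91 91 91 65 65 65 42 89 89

Derivation:
step 1: append 89 -> window=[89] (not full yet)
step 2: append 5 -> window=[89, 5] (not full yet)
step 3: append 86 -> window=[89, 5, 86] -> max=89
step 4: append 91 -> window=[5, 86, 91] -> max=91
step 5: append 15 -> window=[86, 91, 15] -> max=91
step 6: append 15 -> window=[91, 15, 15] -> max=91
step 7: append 65 -> window=[15, 15, 65] -> max=65
step 8: append 17 -> window=[15, 65, 17] -> max=65
step 9: append 42 -> window=[65, 17, 42] -> max=65
step 10: append 9 -> window=[17, 42, 9] -> max=42
step 11: append 89 -> window=[42, 9, 89] -> max=89
step 12: append 85 -> window=[9, 89, 85] -> max=89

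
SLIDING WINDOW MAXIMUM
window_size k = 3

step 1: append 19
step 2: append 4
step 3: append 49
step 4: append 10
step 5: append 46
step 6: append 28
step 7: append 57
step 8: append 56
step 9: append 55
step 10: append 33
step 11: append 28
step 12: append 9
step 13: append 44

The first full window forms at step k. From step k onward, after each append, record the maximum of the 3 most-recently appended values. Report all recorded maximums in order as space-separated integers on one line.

Answer: 49 49 49 46 57 57 57 56 55 33 44

Derivation:
step 1: append 19 -> window=[19] (not full yet)
step 2: append 4 -> window=[19, 4] (not full yet)
step 3: append 49 -> window=[19, 4, 49] -> max=49
step 4: append 10 -> window=[4, 49, 10] -> max=49
step 5: append 46 -> window=[49, 10, 46] -> max=49
step 6: append 28 -> window=[10, 46, 28] -> max=46
step 7: append 57 -> window=[46, 28, 57] -> max=57
step 8: append 56 -> window=[28, 57, 56] -> max=57
step 9: append 55 -> window=[57, 56, 55] -> max=57
step 10: append 33 -> window=[56, 55, 33] -> max=56
step 11: append 28 -> window=[55, 33, 28] -> max=55
step 12: append 9 -> window=[33, 28, 9] -> max=33
step 13: append 44 -> window=[28, 9, 44] -> max=44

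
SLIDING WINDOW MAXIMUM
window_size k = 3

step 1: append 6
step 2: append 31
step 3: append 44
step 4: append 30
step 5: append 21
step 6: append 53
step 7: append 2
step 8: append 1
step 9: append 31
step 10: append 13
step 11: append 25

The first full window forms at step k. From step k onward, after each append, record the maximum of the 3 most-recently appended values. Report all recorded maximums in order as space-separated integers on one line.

Answer: 44 44 44 53 53 53 31 31 31

Derivation:
step 1: append 6 -> window=[6] (not full yet)
step 2: append 31 -> window=[6, 31] (not full yet)
step 3: append 44 -> window=[6, 31, 44] -> max=44
step 4: append 30 -> window=[31, 44, 30] -> max=44
step 5: append 21 -> window=[44, 30, 21] -> max=44
step 6: append 53 -> window=[30, 21, 53] -> max=53
step 7: append 2 -> window=[21, 53, 2] -> max=53
step 8: append 1 -> window=[53, 2, 1] -> max=53
step 9: append 31 -> window=[2, 1, 31] -> max=31
step 10: append 13 -> window=[1, 31, 13] -> max=31
step 11: append 25 -> window=[31, 13, 25] -> max=31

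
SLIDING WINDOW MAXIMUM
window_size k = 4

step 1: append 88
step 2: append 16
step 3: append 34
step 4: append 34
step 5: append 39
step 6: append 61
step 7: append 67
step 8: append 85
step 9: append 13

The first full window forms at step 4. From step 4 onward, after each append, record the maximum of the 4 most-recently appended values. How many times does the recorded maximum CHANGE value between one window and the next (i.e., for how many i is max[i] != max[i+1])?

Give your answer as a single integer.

Answer: 4

Derivation:
step 1: append 88 -> window=[88] (not full yet)
step 2: append 16 -> window=[88, 16] (not full yet)
step 3: append 34 -> window=[88, 16, 34] (not full yet)
step 4: append 34 -> window=[88, 16, 34, 34] -> max=88
step 5: append 39 -> window=[16, 34, 34, 39] -> max=39
step 6: append 61 -> window=[34, 34, 39, 61] -> max=61
step 7: append 67 -> window=[34, 39, 61, 67] -> max=67
step 8: append 85 -> window=[39, 61, 67, 85] -> max=85
step 9: append 13 -> window=[61, 67, 85, 13] -> max=85
Recorded maximums: 88 39 61 67 85 85
Changes between consecutive maximums: 4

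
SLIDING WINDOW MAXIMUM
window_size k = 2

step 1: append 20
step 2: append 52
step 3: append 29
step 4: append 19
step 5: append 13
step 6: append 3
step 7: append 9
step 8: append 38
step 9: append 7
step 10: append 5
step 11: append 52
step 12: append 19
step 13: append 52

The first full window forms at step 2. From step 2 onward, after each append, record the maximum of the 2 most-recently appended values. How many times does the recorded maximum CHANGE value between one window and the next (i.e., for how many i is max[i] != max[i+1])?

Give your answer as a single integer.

step 1: append 20 -> window=[20] (not full yet)
step 2: append 52 -> window=[20, 52] -> max=52
step 3: append 29 -> window=[52, 29] -> max=52
step 4: append 19 -> window=[29, 19] -> max=29
step 5: append 13 -> window=[19, 13] -> max=19
step 6: append 3 -> window=[13, 3] -> max=13
step 7: append 9 -> window=[3, 9] -> max=9
step 8: append 38 -> window=[9, 38] -> max=38
step 9: append 7 -> window=[38, 7] -> max=38
step 10: append 5 -> window=[7, 5] -> max=7
step 11: append 52 -> window=[5, 52] -> max=52
step 12: append 19 -> window=[52, 19] -> max=52
step 13: append 52 -> window=[19, 52] -> max=52
Recorded maximums: 52 52 29 19 13 9 38 38 7 52 52 52
Changes between consecutive maximums: 7

Answer: 7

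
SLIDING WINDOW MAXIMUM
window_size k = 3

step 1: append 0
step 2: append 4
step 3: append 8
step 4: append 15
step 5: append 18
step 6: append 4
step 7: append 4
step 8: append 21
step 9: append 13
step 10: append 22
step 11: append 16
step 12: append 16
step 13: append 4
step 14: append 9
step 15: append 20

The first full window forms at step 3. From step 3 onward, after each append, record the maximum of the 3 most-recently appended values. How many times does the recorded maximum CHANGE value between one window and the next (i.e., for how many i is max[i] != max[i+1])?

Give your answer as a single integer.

Answer: 6

Derivation:
step 1: append 0 -> window=[0] (not full yet)
step 2: append 4 -> window=[0, 4] (not full yet)
step 3: append 8 -> window=[0, 4, 8] -> max=8
step 4: append 15 -> window=[4, 8, 15] -> max=15
step 5: append 18 -> window=[8, 15, 18] -> max=18
step 6: append 4 -> window=[15, 18, 4] -> max=18
step 7: append 4 -> window=[18, 4, 4] -> max=18
step 8: append 21 -> window=[4, 4, 21] -> max=21
step 9: append 13 -> window=[4, 21, 13] -> max=21
step 10: append 22 -> window=[21, 13, 22] -> max=22
step 11: append 16 -> window=[13, 22, 16] -> max=22
step 12: append 16 -> window=[22, 16, 16] -> max=22
step 13: append 4 -> window=[16, 16, 4] -> max=16
step 14: append 9 -> window=[16, 4, 9] -> max=16
step 15: append 20 -> window=[4, 9, 20] -> max=20
Recorded maximums: 8 15 18 18 18 21 21 22 22 22 16 16 20
Changes between consecutive maximums: 6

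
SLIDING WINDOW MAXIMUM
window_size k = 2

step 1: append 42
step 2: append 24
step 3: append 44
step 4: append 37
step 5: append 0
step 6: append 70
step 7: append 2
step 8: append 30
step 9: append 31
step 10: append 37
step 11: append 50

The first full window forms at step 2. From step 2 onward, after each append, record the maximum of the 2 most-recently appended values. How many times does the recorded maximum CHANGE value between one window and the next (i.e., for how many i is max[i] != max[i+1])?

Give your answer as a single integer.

Answer: 7

Derivation:
step 1: append 42 -> window=[42] (not full yet)
step 2: append 24 -> window=[42, 24] -> max=42
step 3: append 44 -> window=[24, 44] -> max=44
step 4: append 37 -> window=[44, 37] -> max=44
step 5: append 0 -> window=[37, 0] -> max=37
step 6: append 70 -> window=[0, 70] -> max=70
step 7: append 2 -> window=[70, 2] -> max=70
step 8: append 30 -> window=[2, 30] -> max=30
step 9: append 31 -> window=[30, 31] -> max=31
step 10: append 37 -> window=[31, 37] -> max=37
step 11: append 50 -> window=[37, 50] -> max=50
Recorded maximums: 42 44 44 37 70 70 30 31 37 50
Changes between consecutive maximums: 7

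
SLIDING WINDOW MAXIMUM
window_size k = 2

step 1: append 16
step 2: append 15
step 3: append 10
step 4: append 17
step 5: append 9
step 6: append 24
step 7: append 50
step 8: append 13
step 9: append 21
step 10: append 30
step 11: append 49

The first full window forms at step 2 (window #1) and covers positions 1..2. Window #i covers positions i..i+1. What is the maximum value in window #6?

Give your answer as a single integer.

Answer: 50

Derivation:
step 1: append 16 -> window=[16] (not full yet)
step 2: append 15 -> window=[16, 15] -> max=16
step 3: append 10 -> window=[15, 10] -> max=15
step 4: append 17 -> window=[10, 17] -> max=17
step 5: append 9 -> window=[17, 9] -> max=17
step 6: append 24 -> window=[9, 24] -> max=24
step 7: append 50 -> window=[24, 50] -> max=50
Window #6 max = 50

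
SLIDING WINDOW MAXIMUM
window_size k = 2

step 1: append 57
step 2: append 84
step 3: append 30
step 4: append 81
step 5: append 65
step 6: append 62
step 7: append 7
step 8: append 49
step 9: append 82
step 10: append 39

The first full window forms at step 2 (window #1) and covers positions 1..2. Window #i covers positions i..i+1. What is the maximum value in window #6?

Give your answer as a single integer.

step 1: append 57 -> window=[57] (not full yet)
step 2: append 84 -> window=[57, 84] -> max=84
step 3: append 30 -> window=[84, 30] -> max=84
step 4: append 81 -> window=[30, 81] -> max=81
step 5: append 65 -> window=[81, 65] -> max=81
step 6: append 62 -> window=[65, 62] -> max=65
step 7: append 7 -> window=[62, 7] -> max=62
Window #6 max = 62

Answer: 62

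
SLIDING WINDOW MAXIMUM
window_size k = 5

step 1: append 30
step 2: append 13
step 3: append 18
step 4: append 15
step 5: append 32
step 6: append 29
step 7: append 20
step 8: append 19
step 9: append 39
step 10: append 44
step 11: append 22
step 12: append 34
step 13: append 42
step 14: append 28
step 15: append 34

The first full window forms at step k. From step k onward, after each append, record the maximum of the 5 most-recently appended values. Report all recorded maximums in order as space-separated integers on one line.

Answer: 32 32 32 32 39 44 44 44 44 44 42

Derivation:
step 1: append 30 -> window=[30] (not full yet)
step 2: append 13 -> window=[30, 13] (not full yet)
step 3: append 18 -> window=[30, 13, 18] (not full yet)
step 4: append 15 -> window=[30, 13, 18, 15] (not full yet)
step 5: append 32 -> window=[30, 13, 18, 15, 32] -> max=32
step 6: append 29 -> window=[13, 18, 15, 32, 29] -> max=32
step 7: append 20 -> window=[18, 15, 32, 29, 20] -> max=32
step 8: append 19 -> window=[15, 32, 29, 20, 19] -> max=32
step 9: append 39 -> window=[32, 29, 20, 19, 39] -> max=39
step 10: append 44 -> window=[29, 20, 19, 39, 44] -> max=44
step 11: append 22 -> window=[20, 19, 39, 44, 22] -> max=44
step 12: append 34 -> window=[19, 39, 44, 22, 34] -> max=44
step 13: append 42 -> window=[39, 44, 22, 34, 42] -> max=44
step 14: append 28 -> window=[44, 22, 34, 42, 28] -> max=44
step 15: append 34 -> window=[22, 34, 42, 28, 34] -> max=42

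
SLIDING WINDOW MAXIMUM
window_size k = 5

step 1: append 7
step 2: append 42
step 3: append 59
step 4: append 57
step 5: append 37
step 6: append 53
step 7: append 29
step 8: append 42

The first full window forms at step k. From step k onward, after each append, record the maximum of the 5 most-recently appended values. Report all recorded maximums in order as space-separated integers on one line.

Answer: 59 59 59 57

Derivation:
step 1: append 7 -> window=[7] (not full yet)
step 2: append 42 -> window=[7, 42] (not full yet)
step 3: append 59 -> window=[7, 42, 59] (not full yet)
step 4: append 57 -> window=[7, 42, 59, 57] (not full yet)
step 5: append 37 -> window=[7, 42, 59, 57, 37] -> max=59
step 6: append 53 -> window=[42, 59, 57, 37, 53] -> max=59
step 7: append 29 -> window=[59, 57, 37, 53, 29] -> max=59
step 8: append 42 -> window=[57, 37, 53, 29, 42] -> max=57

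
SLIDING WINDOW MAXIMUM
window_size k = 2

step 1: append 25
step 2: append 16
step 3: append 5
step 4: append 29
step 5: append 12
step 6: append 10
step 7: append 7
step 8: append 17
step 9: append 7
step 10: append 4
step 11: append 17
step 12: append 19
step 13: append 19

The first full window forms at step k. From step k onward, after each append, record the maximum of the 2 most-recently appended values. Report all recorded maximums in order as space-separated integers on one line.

Answer: 25 16 29 29 12 10 17 17 7 17 19 19

Derivation:
step 1: append 25 -> window=[25] (not full yet)
step 2: append 16 -> window=[25, 16] -> max=25
step 3: append 5 -> window=[16, 5] -> max=16
step 4: append 29 -> window=[5, 29] -> max=29
step 5: append 12 -> window=[29, 12] -> max=29
step 6: append 10 -> window=[12, 10] -> max=12
step 7: append 7 -> window=[10, 7] -> max=10
step 8: append 17 -> window=[7, 17] -> max=17
step 9: append 7 -> window=[17, 7] -> max=17
step 10: append 4 -> window=[7, 4] -> max=7
step 11: append 17 -> window=[4, 17] -> max=17
step 12: append 19 -> window=[17, 19] -> max=19
step 13: append 19 -> window=[19, 19] -> max=19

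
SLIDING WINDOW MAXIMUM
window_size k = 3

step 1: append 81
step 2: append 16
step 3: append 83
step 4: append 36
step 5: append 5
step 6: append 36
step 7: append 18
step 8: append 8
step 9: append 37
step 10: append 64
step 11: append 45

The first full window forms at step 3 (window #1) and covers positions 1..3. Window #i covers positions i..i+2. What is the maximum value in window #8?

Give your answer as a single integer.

step 1: append 81 -> window=[81] (not full yet)
step 2: append 16 -> window=[81, 16] (not full yet)
step 3: append 83 -> window=[81, 16, 83] -> max=83
step 4: append 36 -> window=[16, 83, 36] -> max=83
step 5: append 5 -> window=[83, 36, 5] -> max=83
step 6: append 36 -> window=[36, 5, 36] -> max=36
step 7: append 18 -> window=[5, 36, 18] -> max=36
step 8: append 8 -> window=[36, 18, 8] -> max=36
step 9: append 37 -> window=[18, 8, 37] -> max=37
step 10: append 64 -> window=[8, 37, 64] -> max=64
Window #8 max = 64

Answer: 64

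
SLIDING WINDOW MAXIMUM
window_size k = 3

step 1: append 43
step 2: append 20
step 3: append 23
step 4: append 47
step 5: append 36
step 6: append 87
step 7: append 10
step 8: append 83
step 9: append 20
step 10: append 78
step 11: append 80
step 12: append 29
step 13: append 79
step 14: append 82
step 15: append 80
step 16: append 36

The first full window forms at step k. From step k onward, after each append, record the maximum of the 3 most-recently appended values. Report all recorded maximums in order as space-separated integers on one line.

Answer: 43 47 47 87 87 87 83 83 80 80 80 82 82 82

Derivation:
step 1: append 43 -> window=[43] (not full yet)
step 2: append 20 -> window=[43, 20] (not full yet)
step 3: append 23 -> window=[43, 20, 23] -> max=43
step 4: append 47 -> window=[20, 23, 47] -> max=47
step 5: append 36 -> window=[23, 47, 36] -> max=47
step 6: append 87 -> window=[47, 36, 87] -> max=87
step 7: append 10 -> window=[36, 87, 10] -> max=87
step 8: append 83 -> window=[87, 10, 83] -> max=87
step 9: append 20 -> window=[10, 83, 20] -> max=83
step 10: append 78 -> window=[83, 20, 78] -> max=83
step 11: append 80 -> window=[20, 78, 80] -> max=80
step 12: append 29 -> window=[78, 80, 29] -> max=80
step 13: append 79 -> window=[80, 29, 79] -> max=80
step 14: append 82 -> window=[29, 79, 82] -> max=82
step 15: append 80 -> window=[79, 82, 80] -> max=82
step 16: append 36 -> window=[82, 80, 36] -> max=82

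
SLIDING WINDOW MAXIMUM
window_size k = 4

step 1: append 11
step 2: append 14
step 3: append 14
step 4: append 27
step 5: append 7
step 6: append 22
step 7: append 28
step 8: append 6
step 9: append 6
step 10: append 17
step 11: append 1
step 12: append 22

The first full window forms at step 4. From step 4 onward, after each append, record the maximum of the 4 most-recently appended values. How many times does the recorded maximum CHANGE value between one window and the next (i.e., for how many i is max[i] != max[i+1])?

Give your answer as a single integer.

Answer: 3

Derivation:
step 1: append 11 -> window=[11] (not full yet)
step 2: append 14 -> window=[11, 14] (not full yet)
step 3: append 14 -> window=[11, 14, 14] (not full yet)
step 4: append 27 -> window=[11, 14, 14, 27] -> max=27
step 5: append 7 -> window=[14, 14, 27, 7] -> max=27
step 6: append 22 -> window=[14, 27, 7, 22] -> max=27
step 7: append 28 -> window=[27, 7, 22, 28] -> max=28
step 8: append 6 -> window=[7, 22, 28, 6] -> max=28
step 9: append 6 -> window=[22, 28, 6, 6] -> max=28
step 10: append 17 -> window=[28, 6, 6, 17] -> max=28
step 11: append 1 -> window=[6, 6, 17, 1] -> max=17
step 12: append 22 -> window=[6, 17, 1, 22] -> max=22
Recorded maximums: 27 27 27 28 28 28 28 17 22
Changes between consecutive maximums: 3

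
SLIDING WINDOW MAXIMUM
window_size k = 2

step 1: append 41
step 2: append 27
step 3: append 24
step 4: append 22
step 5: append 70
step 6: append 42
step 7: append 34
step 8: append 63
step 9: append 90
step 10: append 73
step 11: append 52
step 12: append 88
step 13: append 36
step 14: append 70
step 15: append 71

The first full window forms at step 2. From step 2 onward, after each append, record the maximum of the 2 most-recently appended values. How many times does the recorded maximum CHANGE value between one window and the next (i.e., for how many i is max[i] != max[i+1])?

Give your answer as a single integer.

step 1: append 41 -> window=[41] (not full yet)
step 2: append 27 -> window=[41, 27] -> max=41
step 3: append 24 -> window=[27, 24] -> max=27
step 4: append 22 -> window=[24, 22] -> max=24
step 5: append 70 -> window=[22, 70] -> max=70
step 6: append 42 -> window=[70, 42] -> max=70
step 7: append 34 -> window=[42, 34] -> max=42
step 8: append 63 -> window=[34, 63] -> max=63
step 9: append 90 -> window=[63, 90] -> max=90
step 10: append 73 -> window=[90, 73] -> max=90
step 11: append 52 -> window=[73, 52] -> max=73
step 12: append 88 -> window=[52, 88] -> max=88
step 13: append 36 -> window=[88, 36] -> max=88
step 14: append 70 -> window=[36, 70] -> max=70
step 15: append 71 -> window=[70, 71] -> max=71
Recorded maximums: 41 27 24 70 70 42 63 90 90 73 88 88 70 71
Changes between consecutive maximums: 10

Answer: 10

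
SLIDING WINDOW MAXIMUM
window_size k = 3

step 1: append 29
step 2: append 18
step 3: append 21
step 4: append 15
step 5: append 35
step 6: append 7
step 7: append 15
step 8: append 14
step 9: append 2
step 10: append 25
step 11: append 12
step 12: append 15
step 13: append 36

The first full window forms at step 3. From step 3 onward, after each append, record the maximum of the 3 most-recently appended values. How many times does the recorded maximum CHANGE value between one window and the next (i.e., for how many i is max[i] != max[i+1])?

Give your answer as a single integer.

step 1: append 29 -> window=[29] (not full yet)
step 2: append 18 -> window=[29, 18] (not full yet)
step 3: append 21 -> window=[29, 18, 21] -> max=29
step 4: append 15 -> window=[18, 21, 15] -> max=21
step 5: append 35 -> window=[21, 15, 35] -> max=35
step 6: append 7 -> window=[15, 35, 7] -> max=35
step 7: append 15 -> window=[35, 7, 15] -> max=35
step 8: append 14 -> window=[7, 15, 14] -> max=15
step 9: append 2 -> window=[15, 14, 2] -> max=15
step 10: append 25 -> window=[14, 2, 25] -> max=25
step 11: append 12 -> window=[2, 25, 12] -> max=25
step 12: append 15 -> window=[25, 12, 15] -> max=25
step 13: append 36 -> window=[12, 15, 36] -> max=36
Recorded maximums: 29 21 35 35 35 15 15 25 25 25 36
Changes between consecutive maximums: 5

Answer: 5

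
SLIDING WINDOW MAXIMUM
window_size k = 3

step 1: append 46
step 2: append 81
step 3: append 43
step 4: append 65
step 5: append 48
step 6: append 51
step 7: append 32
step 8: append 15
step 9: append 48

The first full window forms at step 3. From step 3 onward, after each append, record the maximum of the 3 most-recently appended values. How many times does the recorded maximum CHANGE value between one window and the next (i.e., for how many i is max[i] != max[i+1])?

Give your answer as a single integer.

Answer: 3

Derivation:
step 1: append 46 -> window=[46] (not full yet)
step 2: append 81 -> window=[46, 81] (not full yet)
step 3: append 43 -> window=[46, 81, 43] -> max=81
step 4: append 65 -> window=[81, 43, 65] -> max=81
step 5: append 48 -> window=[43, 65, 48] -> max=65
step 6: append 51 -> window=[65, 48, 51] -> max=65
step 7: append 32 -> window=[48, 51, 32] -> max=51
step 8: append 15 -> window=[51, 32, 15] -> max=51
step 9: append 48 -> window=[32, 15, 48] -> max=48
Recorded maximums: 81 81 65 65 51 51 48
Changes between consecutive maximums: 3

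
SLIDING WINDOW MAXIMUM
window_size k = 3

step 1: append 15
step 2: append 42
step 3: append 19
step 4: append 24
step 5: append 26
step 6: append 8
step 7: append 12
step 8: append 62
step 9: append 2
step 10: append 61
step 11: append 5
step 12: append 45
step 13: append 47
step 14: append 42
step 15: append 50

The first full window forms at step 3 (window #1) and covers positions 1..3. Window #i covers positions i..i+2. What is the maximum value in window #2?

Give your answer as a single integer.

step 1: append 15 -> window=[15] (not full yet)
step 2: append 42 -> window=[15, 42] (not full yet)
step 3: append 19 -> window=[15, 42, 19] -> max=42
step 4: append 24 -> window=[42, 19, 24] -> max=42
Window #2 max = 42

Answer: 42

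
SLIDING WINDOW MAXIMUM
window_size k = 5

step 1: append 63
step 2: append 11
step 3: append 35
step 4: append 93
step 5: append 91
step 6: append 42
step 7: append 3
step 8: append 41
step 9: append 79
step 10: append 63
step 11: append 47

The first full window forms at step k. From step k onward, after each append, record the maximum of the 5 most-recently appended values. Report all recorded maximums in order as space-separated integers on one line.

Answer: 93 93 93 93 91 79 79

Derivation:
step 1: append 63 -> window=[63] (not full yet)
step 2: append 11 -> window=[63, 11] (not full yet)
step 3: append 35 -> window=[63, 11, 35] (not full yet)
step 4: append 93 -> window=[63, 11, 35, 93] (not full yet)
step 5: append 91 -> window=[63, 11, 35, 93, 91] -> max=93
step 6: append 42 -> window=[11, 35, 93, 91, 42] -> max=93
step 7: append 3 -> window=[35, 93, 91, 42, 3] -> max=93
step 8: append 41 -> window=[93, 91, 42, 3, 41] -> max=93
step 9: append 79 -> window=[91, 42, 3, 41, 79] -> max=91
step 10: append 63 -> window=[42, 3, 41, 79, 63] -> max=79
step 11: append 47 -> window=[3, 41, 79, 63, 47] -> max=79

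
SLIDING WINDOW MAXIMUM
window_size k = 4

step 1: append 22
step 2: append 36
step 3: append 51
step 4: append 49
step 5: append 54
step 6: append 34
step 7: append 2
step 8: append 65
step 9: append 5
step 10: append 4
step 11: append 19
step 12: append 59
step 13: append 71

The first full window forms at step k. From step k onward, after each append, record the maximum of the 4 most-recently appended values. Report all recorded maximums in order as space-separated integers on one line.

step 1: append 22 -> window=[22] (not full yet)
step 2: append 36 -> window=[22, 36] (not full yet)
step 3: append 51 -> window=[22, 36, 51] (not full yet)
step 4: append 49 -> window=[22, 36, 51, 49] -> max=51
step 5: append 54 -> window=[36, 51, 49, 54] -> max=54
step 6: append 34 -> window=[51, 49, 54, 34] -> max=54
step 7: append 2 -> window=[49, 54, 34, 2] -> max=54
step 8: append 65 -> window=[54, 34, 2, 65] -> max=65
step 9: append 5 -> window=[34, 2, 65, 5] -> max=65
step 10: append 4 -> window=[2, 65, 5, 4] -> max=65
step 11: append 19 -> window=[65, 5, 4, 19] -> max=65
step 12: append 59 -> window=[5, 4, 19, 59] -> max=59
step 13: append 71 -> window=[4, 19, 59, 71] -> max=71

Answer: 51 54 54 54 65 65 65 65 59 71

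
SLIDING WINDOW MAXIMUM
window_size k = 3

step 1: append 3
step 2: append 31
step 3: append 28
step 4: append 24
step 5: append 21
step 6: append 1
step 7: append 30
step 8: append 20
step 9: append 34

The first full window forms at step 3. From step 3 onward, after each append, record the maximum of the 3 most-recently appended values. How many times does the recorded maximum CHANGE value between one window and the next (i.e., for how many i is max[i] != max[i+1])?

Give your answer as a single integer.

step 1: append 3 -> window=[3] (not full yet)
step 2: append 31 -> window=[3, 31] (not full yet)
step 3: append 28 -> window=[3, 31, 28] -> max=31
step 4: append 24 -> window=[31, 28, 24] -> max=31
step 5: append 21 -> window=[28, 24, 21] -> max=28
step 6: append 1 -> window=[24, 21, 1] -> max=24
step 7: append 30 -> window=[21, 1, 30] -> max=30
step 8: append 20 -> window=[1, 30, 20] -> max=30
step 9: append 34 -> window=[30, 20, 34] -> max=34
Recorded maximums: 31 31 28 24 30 30 34
Changes between consecutive maximums: 4

Answer: 4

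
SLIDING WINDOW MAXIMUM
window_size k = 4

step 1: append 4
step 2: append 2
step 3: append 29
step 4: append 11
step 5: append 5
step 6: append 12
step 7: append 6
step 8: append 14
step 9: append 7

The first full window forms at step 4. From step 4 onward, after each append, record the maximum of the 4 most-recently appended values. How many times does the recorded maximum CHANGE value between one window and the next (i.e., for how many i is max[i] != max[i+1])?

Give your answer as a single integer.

Answer: 2

Derivation:
step 1: append 4 -> window=[4] (not full yet)
step 2: append 2 -> window=[4, 2] (not full yet)
step 3: append 29 -> window=[4, 2, 29] (not full yet)
step 4: append 11 -> window=[4, 2, 29, 11] -> max=29
step 5: append 5 -> window=[2, 29, 11, 5] -> max=29
step 6: append 12 -> window=[29, 11, 5, 12] -> max=29
step 7: append 6 -> window=[11, 5, 12, 6] -> max=12
step 8: append 14 -> window=[5, 12, 6, 14] -> max=14
step 9: append 7 -> window=[12, 6, 14, 7] -> max=14
Recorded maximums: 29 29 29 12 14 14
Changes between consecutive maximums: 2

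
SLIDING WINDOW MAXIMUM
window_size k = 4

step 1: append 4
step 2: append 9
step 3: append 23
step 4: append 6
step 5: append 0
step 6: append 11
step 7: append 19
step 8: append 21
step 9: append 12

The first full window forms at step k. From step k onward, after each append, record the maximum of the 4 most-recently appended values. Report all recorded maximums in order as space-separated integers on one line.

step 1: append 4 -> window=[4] (not full yet)
step 2: append 9 -> window=[4, 9] (not full yet)
step 3: append 23 -> window=[4, 9, 23] (not full yet)
step 4: append 6 -> window=[4, 9, 23, 6] -> max=23
step 5: append 0 -> window=[9, 23, 6, 0] -> max=23
step 6: append 11 -> window=[23, 6, 0, 11] -> max=23
step 7: append 19 -> window=[6, 0, 11, 19] -> max=19
step 8: append 21 -> window=[0, 11, 19, 21] -> max=21
step 9: append 12 -> window=[11, 19, 21, 12] -> max=21

Answer: 23 23 23 19 21 21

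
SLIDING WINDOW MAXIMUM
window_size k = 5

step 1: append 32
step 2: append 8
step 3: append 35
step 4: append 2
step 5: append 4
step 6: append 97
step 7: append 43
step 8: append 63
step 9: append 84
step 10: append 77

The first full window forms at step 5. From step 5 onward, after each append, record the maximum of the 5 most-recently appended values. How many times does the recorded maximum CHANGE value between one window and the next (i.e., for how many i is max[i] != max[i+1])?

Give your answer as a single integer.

Answer: 1

Derivation:
step 1: append 32 -> window=[32] (not full yet)
step 2: append 8 -> window=[32, 8] (not full yet)
step 3: append 35 -> window=[32, 8, 35] (not full yet)
step 4: append 2 -> window=[32, 8, 35, 2] (not full yet)
step 5: append 4 -> window=[32, 8, 35, 2, 4] -> max=35
step 6: append 97 -> window=[8, 35, 2, 4, 97] -> max=97
step 7: append 43 -> window=[35, 2, 4, 97, 43] -> max=97
step 8: append 63 -> window=[2, 4, 97, 43, 63] -> max=97
step 9: append 84 -> window=[4, 97, 43, 63, 84] -> max=97
step 10: append 77 -> window=[97, 43, 63, 84, 77] -> max=97
Recorded maximums: 35 97 97 97 97 97
Changes between consecutive maximums: 1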